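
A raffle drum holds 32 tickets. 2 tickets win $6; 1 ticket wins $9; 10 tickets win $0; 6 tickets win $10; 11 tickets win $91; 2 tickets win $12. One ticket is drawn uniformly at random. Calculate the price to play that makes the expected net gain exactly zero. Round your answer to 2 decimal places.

$34.56

E[payout] = (2/32)·6 + (1/32)·9 + (10/32)·0 + (6/32)·10 + (11/32)·91 + (2/32)·12 = 553/16
Fair fee = E[payout] = 553/16 ≈ $34.56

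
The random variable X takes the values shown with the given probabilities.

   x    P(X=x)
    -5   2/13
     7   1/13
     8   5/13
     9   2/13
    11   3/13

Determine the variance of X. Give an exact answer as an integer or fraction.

E[X] = (2/13)·(-5) + (1/13)·7 + (5/13)·8 + (2/13)·9 + (3/13)·11 = 88/13
E[X²] = (2/13)·25 + (1/13)·49 + (5/13)·64 + (2/13)·81 + (3/13)·121 = 944/13
Var(X) = 944/13 − (88/13)² = 4528/169

4528/169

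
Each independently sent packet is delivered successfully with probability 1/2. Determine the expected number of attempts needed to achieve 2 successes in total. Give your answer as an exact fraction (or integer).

4

By linearity (sum of 2 independent geometric waits), E[trials] = 2/p = 2/(1/2) = 4.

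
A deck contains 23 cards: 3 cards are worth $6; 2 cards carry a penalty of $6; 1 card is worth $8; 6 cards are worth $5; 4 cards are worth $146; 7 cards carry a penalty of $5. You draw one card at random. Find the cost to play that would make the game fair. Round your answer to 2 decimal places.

$25.78

E[payout] = (3/23)·6 + (2/23)·(-6) + (1/23)·8 + (6/23)·5 + (4/23)·146 + (7/23)·(-5) = 593/23
Fair fee = E[payout] = 593/23 ≈ $25.78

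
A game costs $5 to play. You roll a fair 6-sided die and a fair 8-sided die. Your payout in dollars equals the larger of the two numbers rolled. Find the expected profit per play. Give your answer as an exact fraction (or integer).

Distribution of the larger of the two numbers rolled: 1 w.p. 1/48, 2 w.p. 1/16, 3 w.p. 5/48, 4 w.p. 7/48, 5 w.p. 3/16, 6 w.p. 11/48, …
E[payout] = (1/48)·1 + (1/16)·2 + (5/48)·3 + (7/48)·4 + (3/16)·5 + (11/48)·6 + (1/8)·7 + (1/8)·8 = 251/48
Expected profit = 251/48 − 5 = 11/48

11/48 dollars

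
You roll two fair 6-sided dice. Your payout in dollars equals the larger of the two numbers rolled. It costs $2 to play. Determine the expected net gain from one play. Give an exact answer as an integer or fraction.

89/36 dollars

Distribution of the larger of the two numbers rolled: 1 w.p. 1/36, 2 w.p. 1/12, 3 w.p. 5/36, 4 w.p. 7/36, 5 w.p. 1/4, 6 w.p. 11/36
E[payout] = (1/36)·1 + (1/12)·2 + (5/36)·3 + (7/36)·4 + (1/4)·5 + (11/36)·6 = 161/36
Expected profit = 161/36 − 2 = 89/36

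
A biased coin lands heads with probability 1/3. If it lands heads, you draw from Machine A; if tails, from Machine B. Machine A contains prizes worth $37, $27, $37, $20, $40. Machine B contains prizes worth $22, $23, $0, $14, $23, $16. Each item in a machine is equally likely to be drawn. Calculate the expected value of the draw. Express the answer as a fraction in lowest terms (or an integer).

E[X | Machine A] = (37 + 27 + 37 + 20 + 40)/5 = 161/5
E[X | Machine B] = (22 + 23 + 0 + 14 + 23 + 16)/6 = 49/3
E[X] = (1/3)·161/5 + (2/3)·49/3 = 973/45

973/45 dollars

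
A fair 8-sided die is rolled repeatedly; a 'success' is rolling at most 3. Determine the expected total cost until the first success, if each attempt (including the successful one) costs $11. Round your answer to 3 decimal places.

$29.333

E[#attempts] = 1/p = 8/3; E[cost] = 11·8/3 = 88/3.
≈ 29.333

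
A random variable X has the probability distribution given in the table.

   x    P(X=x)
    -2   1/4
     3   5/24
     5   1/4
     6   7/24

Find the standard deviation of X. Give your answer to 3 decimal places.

3.140

E[X] = 25/8, E[X²] = 157/8
Var(X) = E[X²] − (E[X])² = 157/8 − 625/64 = 631/64
SD(X) = √(631/64) ≈ 3.140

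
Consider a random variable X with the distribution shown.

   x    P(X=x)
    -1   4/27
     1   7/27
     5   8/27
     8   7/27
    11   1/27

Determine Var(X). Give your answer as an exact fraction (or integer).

E[X] = (4/27)·(-1) + (7/27)·1 + (8/27)·5 + (7/27)·8 + (1/27)·11 = 110/27
E[X²] = (4/27)·1 + (7/27)·1 + (8/27)·25 + (7/27)·64 + (1/27)·121 = 260/9
Var(X) = 260/9 − (110/27)² = 8960/729

8960/729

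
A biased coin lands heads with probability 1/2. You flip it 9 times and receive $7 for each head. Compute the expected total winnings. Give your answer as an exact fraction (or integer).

63/2 dollars

E[#heads] = 9·1/2 = 9/2 (linearity over flips).
E[winnings] = 7·9/2 = 63/2.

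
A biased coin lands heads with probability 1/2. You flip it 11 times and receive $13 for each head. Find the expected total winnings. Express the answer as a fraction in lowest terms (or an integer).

E[#heads] = 11·1/2 = 11/2 (linearity over flips).
E[winnings] = 13·11/2 = 143/2.

143/2 dollars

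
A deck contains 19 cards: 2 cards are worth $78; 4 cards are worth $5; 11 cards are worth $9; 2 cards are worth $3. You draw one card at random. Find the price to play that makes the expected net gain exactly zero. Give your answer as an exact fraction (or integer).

281/19 dollars

E[payout] = (2/19)·78 + (4/19)·5 + (11/19)·9 + (2/19)·3 = 281/19
Fair fee = E[payout] = 281/19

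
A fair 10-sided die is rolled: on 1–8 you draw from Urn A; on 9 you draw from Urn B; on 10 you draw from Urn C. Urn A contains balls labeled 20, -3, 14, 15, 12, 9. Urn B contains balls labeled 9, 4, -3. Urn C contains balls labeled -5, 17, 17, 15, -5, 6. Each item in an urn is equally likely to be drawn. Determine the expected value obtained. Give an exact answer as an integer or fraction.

E[X | Urn A] = (20 − 3 + 14 + 15 + 12 + 9)/6 = 67/6
E[X | Urn B] = (9 + 4 − 3)/3 = 10/3
E[X | Urn C] = (-5 + 17 + 17 + 15 − 5 + 6)/6 = 15/2
E[X] = (4/5)·67/6 + (1/10)·10/3 + (1/10)·15/2 = 601/60

601/60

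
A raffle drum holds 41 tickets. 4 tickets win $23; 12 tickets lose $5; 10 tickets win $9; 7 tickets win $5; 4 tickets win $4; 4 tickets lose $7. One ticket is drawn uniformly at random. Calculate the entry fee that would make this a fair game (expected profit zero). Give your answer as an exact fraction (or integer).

145/41 dollars

E[payout] = (4/41)·23 + (12/41)·(-5) + (10/41)·9 + (7/41)·5 + (4/41)·4 + (4/41)·(-7) = 145/41
Fair fee = E[payout] = 145/41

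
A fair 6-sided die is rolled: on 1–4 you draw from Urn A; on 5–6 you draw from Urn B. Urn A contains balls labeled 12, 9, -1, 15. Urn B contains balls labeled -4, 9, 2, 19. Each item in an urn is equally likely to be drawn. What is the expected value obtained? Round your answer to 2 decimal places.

8.00

E[X | Urn A] = (12 + 9 − 1 + 15)/4 = 35/4
E[X | Urn B] = (-4 + 9 + 2 + 19)/4 = 13/2
E[X] = (2/3)·35/4 + (1/3)·13/2 = 8 ≈ 8.00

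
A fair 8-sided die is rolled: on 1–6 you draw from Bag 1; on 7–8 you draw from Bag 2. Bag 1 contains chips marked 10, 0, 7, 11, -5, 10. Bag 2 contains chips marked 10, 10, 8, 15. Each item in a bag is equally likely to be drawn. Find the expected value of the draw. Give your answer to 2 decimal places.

E[X | Bag 1] = (10 + 0 + 7 + 11 − 5 + 10)/6 = 11/2
E[X | Bag 2] = (10 + 10 + 8 + 15)/4 = 43/4
E[X] = (3/4)·11/2 + (1/4)·43/4 = 109/16 ≈ 6.81

6.81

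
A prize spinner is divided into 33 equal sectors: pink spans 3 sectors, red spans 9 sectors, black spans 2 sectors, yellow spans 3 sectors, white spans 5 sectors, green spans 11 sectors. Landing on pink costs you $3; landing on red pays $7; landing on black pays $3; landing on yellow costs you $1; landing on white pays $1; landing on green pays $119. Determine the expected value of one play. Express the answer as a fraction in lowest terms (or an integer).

457/11 dollars

E[payout] = (3/33)·(-3) + (9/33)·7 + (2/33)·3 + (3/33)·(-1) + (5/33)·1 + (11/33)·119 = 457/11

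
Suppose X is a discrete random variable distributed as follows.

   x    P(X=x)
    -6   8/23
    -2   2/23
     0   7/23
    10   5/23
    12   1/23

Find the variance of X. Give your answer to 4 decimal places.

E[X] = (8/23)·(-6) + (2/23)·(-2) + (7/23)·0 + (5/23)·10 + (1/23)·12 = 10/23
E[X²] = (8/23)·36 + (2/23)·4 + (7/23)·0 + (5/23)·100 + (1/23)·144 = 940/23
Var(X) = 940/23 − (10/23)² = 21520/529 ≈ 40.6805

40.6805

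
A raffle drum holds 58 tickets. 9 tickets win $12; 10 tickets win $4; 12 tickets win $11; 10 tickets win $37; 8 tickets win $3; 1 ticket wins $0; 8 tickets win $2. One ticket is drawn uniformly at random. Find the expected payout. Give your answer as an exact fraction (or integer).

345/29 dollars

E[payout] = (9/58)·12 + (10/58)·4 + (12/58)·11 + (10/58)·37 + (8/58)·3 + (1/58)·0 + (8/58)·2 = 345/29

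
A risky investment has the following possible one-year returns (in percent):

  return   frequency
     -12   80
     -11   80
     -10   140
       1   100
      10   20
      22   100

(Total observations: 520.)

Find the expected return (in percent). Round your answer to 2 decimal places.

-1.42

Total = 520, so P(return=-12) = 80/520, etc.
E[X] = (2/13)·(-12) + (2/13)·(-11) + (7/26)·(-10) + (5/26)·1 + (1/26)·10 + (5/26)·22
     = -37/26 ≈ -1.42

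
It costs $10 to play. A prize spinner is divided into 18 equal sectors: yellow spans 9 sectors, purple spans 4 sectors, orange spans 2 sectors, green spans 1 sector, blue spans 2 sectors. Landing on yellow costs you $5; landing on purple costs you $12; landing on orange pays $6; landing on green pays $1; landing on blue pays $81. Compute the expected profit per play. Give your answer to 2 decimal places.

-$5.44

E[payout] = (9/18)·(-5) + (4/18)·(-12) + (2/18)·6 + (1/18)·1 + (2/18)·81 = 41/9
Expected profit = 41/9 − 10 = -49/9 ≈ -$5.44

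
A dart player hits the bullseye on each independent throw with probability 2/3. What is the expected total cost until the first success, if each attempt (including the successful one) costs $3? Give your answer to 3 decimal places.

E[#attempts] = 1/p = 3/2; E[cost] = 3·3/2 = 9/2.
≈ 4.500

$4.500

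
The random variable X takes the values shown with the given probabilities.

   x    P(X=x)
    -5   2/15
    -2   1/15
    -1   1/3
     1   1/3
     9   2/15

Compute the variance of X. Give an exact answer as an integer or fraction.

E[X] = (2/15)·(-5) + (1/15)·(-2) + (1/3)·(-1) + (1/3)·1 + (2/15)·9 = 2/5
E[X²] = (2/15)·25 + (1/15)·4 + (1/3)·1 + (1/3)·1 + (2/15)·81 = 226/15
Var(X) = 226/15 − (2/5)² = 1118/75

1118/75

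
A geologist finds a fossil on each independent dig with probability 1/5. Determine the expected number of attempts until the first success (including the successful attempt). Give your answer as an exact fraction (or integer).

For a geometric distribution, E[trials] = 1/p = 1/(1/5) = 5.

5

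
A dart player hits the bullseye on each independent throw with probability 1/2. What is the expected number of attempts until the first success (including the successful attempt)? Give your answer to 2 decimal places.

For a geometric distribution, E[trials] = 1/p = 1/(1/2) = 2.
≈ 2.00

2.00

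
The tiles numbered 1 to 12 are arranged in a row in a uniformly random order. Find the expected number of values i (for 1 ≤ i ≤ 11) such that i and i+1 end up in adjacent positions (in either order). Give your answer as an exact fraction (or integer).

11/6

For each i ∈ {1,…,11}, let Xᵢ = 1 if i and i+1 are adjacent. P(Xᵢ=1) = 2·(12−1)!/12! = 2/12.
By linearity, E[ΣXᵢ] = (11)·(2/12) = 11/6.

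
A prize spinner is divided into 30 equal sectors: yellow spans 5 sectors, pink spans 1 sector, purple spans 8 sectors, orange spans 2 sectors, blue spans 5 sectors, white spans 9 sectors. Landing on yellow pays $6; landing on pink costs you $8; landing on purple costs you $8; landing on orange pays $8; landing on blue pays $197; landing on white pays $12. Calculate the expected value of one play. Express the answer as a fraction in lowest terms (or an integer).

E[payout] = (5/30)·6 + (1/30)·(-8) + (8/30)·(-8) + (2/30)·8 + (5/30)·197 + (9/30)·12 = 1067/30

1067/30 dollars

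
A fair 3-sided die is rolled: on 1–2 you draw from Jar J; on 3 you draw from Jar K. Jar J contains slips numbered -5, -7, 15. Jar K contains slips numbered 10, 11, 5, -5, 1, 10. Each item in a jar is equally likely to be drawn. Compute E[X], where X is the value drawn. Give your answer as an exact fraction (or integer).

22/9

E[X | Jar J] = (-5 − 7 + 15)/3 = 1
E[X | Jar K] = (10 + 11 + 5 − 5 + 1 + 10)/6 = 16/3
E[X] = (2/3)·1 + (1/3)·16/3 = 22/9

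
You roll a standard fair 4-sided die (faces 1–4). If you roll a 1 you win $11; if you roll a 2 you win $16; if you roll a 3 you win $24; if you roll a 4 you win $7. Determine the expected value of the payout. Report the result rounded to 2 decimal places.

E[payout] = (1/4)·7 + (1/4)·11 + (1/4)·16 + (1/4)·24 = 29/2
≈ $14.50

$14.50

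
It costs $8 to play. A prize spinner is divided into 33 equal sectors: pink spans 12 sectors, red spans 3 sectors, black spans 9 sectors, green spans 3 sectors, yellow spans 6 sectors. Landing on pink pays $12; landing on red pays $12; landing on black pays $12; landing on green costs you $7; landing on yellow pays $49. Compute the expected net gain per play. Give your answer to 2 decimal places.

E[payout] = (12/33)·12 + (3/33)·12 + (9/33)·12 + (3/33)·(-7) + (6/33)·49 = 17
Expected profit = 17 − 8 = 9 ≈ $9.00

$9.00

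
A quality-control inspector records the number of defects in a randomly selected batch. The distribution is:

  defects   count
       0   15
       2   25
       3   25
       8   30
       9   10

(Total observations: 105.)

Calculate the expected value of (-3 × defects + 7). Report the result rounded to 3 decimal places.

Total = 105, so P(defects=0) = 15/105, etc.
E[-3x+7] = (1/7)·7 + (5/21)·1 + (5/21)·(-2) + (2/7)·(-17) + (2/21)·(-20)
     = -6 ≈ -6.000

-6.000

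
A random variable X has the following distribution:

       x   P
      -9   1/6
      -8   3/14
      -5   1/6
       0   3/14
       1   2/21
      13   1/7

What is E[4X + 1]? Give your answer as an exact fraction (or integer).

E[4x+1] = (1/6)·(-35) + (3/14)·(-31) + (1/6)·(-19) + (3/14)·1 + (2/21)·5 + (1/7)·53
     = -155/21

-155/21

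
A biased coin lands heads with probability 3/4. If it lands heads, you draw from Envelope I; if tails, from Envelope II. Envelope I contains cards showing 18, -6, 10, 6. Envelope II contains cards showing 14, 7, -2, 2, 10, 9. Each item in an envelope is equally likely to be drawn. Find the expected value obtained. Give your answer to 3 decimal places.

E[X | Envelope I] = (18 − 6 + 10 + 6)/4 = 7
E[X | Envelope II] = (14 + 7 − 2 + 2 + 10 + 9)/6 = 20/3
E[X] = (3/4)·7 + (1/4)·20/3 = 83/12 ≈ 6.917

6.917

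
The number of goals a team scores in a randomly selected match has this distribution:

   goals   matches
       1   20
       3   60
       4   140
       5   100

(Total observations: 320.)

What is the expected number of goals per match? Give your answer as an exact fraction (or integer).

63/16

Total = 320, so P(goals=1) = 20/320, etc.
E[X] = (1/16)·1 + (3/16)·3 + (7/16)·4 + (5/16)·5
     = 63/16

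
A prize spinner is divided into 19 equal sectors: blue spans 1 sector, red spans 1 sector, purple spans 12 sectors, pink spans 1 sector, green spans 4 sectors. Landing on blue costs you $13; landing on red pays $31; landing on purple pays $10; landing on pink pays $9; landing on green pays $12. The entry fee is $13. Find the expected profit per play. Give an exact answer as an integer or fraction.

E[payout] = (1/19)·(-13) + (1/19)·31 + (12/19)·10 + (1/19)·9 + (4/19)·12 = 195/19
Expected profit = 195/19 − 13 = -52/19

-52/19 dollars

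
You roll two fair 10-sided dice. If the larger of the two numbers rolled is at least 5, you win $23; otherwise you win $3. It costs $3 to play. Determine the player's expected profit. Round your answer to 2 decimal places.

$16.80

E[payout] = (4/25)·3 + (21/25)·23 = 99/5
Expected profit = 99/5 − 3 = 84/5 ≈ $16.80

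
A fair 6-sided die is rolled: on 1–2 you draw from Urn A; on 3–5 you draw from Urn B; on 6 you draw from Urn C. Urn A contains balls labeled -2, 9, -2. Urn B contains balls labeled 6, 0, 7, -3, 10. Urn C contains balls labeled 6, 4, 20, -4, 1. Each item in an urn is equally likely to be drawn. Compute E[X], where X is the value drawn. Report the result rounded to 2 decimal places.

3.46

E[X | Urn A] = (-2 + 9 − 2)/3 = 5/3
E[X | Urn B] = (6 + 0 + 7 − 3 + 10)/5 = 4
E[X | Urn C] = (6 + 4 + 20 − 4 + 1)/5 = 27/5
E[X] = (1/3)·5/3 + (1/2)·4 + (1/6)·27/5 = 311/90 ≈ 3.46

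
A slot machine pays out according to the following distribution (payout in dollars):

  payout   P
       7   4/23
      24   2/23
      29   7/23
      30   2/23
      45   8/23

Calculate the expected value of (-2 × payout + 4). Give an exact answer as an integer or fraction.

E[-2x+4] = (4/23)·(-10) + (2/23)·(-44) + (7/23)·(-54) + (2/23)·(-56) + (8/23)·(-86)
     = -1306/23

-1306/23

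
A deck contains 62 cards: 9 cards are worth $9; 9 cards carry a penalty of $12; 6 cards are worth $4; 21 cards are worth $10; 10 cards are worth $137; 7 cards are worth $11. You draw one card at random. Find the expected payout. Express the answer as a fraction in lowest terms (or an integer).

E[payout] = (9/62)·9 + (9/62)·(-12) + (6/62)·4 + (21/62)·10 + (10/62)·137 + (7/62)·11 = 827/31

827/31 dollars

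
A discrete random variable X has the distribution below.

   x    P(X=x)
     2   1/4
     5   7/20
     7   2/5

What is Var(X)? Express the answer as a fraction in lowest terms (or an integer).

E[X] = (1/4)·2 + (7/20)·5 + (2/5)·7 = 101/20
E[X²] = (1/4)·4 + (7/20)·25 + (2/5)·49 = 587/20
Var(X) = 587/20 − (101/20)² = 1539/400

1539/400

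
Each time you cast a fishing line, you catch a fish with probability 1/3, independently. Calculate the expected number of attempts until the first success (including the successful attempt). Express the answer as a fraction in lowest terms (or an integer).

For a geometric distribution, E[trials] = 1/p = 1/(1/3) = 3.

3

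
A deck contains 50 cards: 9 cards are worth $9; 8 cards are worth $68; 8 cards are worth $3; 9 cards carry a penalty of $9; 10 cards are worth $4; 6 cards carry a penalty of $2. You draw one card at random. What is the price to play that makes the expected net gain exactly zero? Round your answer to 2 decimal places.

$11.92

E[payout] = (9/50)·9 + (8/50)·68 + (8/50)·3 + (9/50)·(-9) + (10/50)·4 + (6/50)·(-2) = 298/25
Fair fee = E[payout] = 298/25 ≈ $11.92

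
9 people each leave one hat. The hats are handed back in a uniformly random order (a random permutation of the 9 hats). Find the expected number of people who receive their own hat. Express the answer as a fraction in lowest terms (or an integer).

1

Let Xᵢ = 1 if person i gets their own hat. For each i, P(Xᵢ=1) = 1/9.
By linearity of expectation, E[X₁+…+X_9] = 9·(1/9) = 1.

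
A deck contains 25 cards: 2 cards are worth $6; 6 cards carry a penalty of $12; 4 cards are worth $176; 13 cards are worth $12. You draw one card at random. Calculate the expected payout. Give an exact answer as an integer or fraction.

E[payout] = (2/25)·6 + (6/25)·(-12) + (4/25)·176 + (13/25)·12 = 32

$32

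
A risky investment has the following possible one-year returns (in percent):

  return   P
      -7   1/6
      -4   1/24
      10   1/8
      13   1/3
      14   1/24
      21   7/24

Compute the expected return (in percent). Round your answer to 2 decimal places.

E[X] = (1/6)·(-7) + (1/24)·(-4) + (1/8)·10 + (1/3)·13 + (1/24)·14 + (7/24)·21
     = 263/24 ≈ 10.96

10.96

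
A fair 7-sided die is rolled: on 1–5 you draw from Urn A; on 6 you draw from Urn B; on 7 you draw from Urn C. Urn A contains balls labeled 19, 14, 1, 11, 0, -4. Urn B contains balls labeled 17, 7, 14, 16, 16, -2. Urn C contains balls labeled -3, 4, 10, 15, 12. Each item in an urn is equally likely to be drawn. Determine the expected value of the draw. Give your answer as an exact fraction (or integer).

531/70

E[X | Urn A] = (19 + 14 + 1 + 11 + 0 − 4)/6 = 41/6
E[X | Urn B] = (17 + 7 + 14 + 16 + 16 − 2)/6 = 34/3
E[X | Urn C] = (-3 + 4 + 10 + 15 + 12)/5 = 38/5
E[X] = (5/7)·41/6 + (1/7)·34/3 + (1/7)·38/5 = 531/70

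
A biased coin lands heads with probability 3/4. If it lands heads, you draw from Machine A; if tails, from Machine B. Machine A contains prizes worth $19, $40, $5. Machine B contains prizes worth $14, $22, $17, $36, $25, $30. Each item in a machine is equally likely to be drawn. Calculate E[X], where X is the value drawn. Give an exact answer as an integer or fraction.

$22

E[X | Machine A] = (19 + 40 + 5)/3 = 64/3
E[X | Machine B] = (14 + 22 + 17 + 36 + 25 + 30)/6 = 24
E[X] = (3/4)·64/3 + (1/4)·24 = 22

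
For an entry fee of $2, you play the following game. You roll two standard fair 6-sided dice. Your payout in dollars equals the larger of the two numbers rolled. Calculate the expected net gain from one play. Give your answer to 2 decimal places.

$2.47

Distribution of the larger of the two numbers rolled: 1 w.p. 1/36, 2 w.p. 1/12, 3 w.p. 5/36, 4 w.p. 7/36, 5 w.p. 1/4, 6 w.p. 11/36
E[payout] = (1/36)·1 + (1/12)·2 + (5/36)·3 + (7/36)·4 + (1/4)·5 + (11/36)·6 = 161/36
Expected profit = 161/36 − 2 = 89/36 ≈ $2.47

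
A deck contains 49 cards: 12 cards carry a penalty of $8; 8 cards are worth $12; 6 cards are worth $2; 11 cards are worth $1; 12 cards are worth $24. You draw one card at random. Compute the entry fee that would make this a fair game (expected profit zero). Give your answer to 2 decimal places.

E[payout] = (12/49)·(-8) + (8/49)·12 + (6/49)·2 + (11/49)·1 + (12/49)·24 = 311/49
Fair fee = E[payout] = 311/49 ≈ $6.35

$6.35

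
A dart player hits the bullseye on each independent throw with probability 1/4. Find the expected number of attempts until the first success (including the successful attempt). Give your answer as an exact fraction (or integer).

4

For a geometric distribution, E[trials] = 1/p = 1/(1/4) = 4.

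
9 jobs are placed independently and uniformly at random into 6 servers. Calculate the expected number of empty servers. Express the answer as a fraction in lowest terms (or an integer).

1953125/1679616

Let Xⱼ=1 if server j is empty. P(Xⱼ=1) = ((6-1)/6)^9 = 1953125/10077696.
By linearity, E[#empty] = 6·1953125/10077696 = 1953125/1679616.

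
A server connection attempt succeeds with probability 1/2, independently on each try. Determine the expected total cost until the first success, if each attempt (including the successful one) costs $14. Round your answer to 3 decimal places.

$28.000

E[#attempts] = 1/p = 2; E[cost] = 14·2 = 28.
≈ 28.000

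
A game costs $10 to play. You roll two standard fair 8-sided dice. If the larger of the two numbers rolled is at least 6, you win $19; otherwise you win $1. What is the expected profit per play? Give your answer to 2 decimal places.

$1.97

E[payout] = (25/64)·1 + (39/64)·19 = 383/32
Expected profit = 383/32 − 10 = 63/32 ≈ $1.97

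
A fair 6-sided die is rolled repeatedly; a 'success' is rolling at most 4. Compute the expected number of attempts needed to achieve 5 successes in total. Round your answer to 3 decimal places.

7.500

By linearity (sum of 5 independent geometric waits), E[trials] = 5/p = 5/(2/3) = 15/2.
≈ 7.500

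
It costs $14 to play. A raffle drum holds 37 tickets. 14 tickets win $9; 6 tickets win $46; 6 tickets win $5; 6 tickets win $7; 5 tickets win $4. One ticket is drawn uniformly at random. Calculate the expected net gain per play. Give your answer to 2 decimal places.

E[payout] = (14/37)·9 + (6/37)·46 + (6/37)·5 + (6/37)·7 + (5/37)·4 = 494/37
Expected profit = 494/37 − 14 = -24/37 ≈ -$0.65

-$0.65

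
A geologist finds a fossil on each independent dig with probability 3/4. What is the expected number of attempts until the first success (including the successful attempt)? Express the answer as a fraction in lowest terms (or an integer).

4/3

For a geometric distribution, E[trials] = 1/p = 1/(3/4) = 4/3.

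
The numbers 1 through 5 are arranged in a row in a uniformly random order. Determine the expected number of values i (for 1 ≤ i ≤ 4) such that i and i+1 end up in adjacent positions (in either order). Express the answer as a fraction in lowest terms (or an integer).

8/5

For each i ∈ {1,…,4}, let Xᵢ = 1 if i and i+1 are adjacent. P(Xᵢ=1) = 2·(5−1)!/5! = 2/5.
By linearity, E[ΣXᵢ] = (4)·(2/5) = 8/5.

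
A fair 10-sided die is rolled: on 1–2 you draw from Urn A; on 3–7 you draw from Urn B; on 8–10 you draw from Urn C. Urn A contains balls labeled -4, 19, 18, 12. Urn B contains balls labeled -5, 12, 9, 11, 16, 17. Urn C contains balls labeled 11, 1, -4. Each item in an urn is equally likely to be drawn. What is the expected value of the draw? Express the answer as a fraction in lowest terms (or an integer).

E[X | Urn A] = (-4 + 19 + 18 + 12)/4 = 45/4
E[X | Urn B] = (-5 + 12 + 9 + 11 + 16 + 17)/6 = 10
E[X | Urn C] = (11 + 1 − 4)/3 = 8/3
E[X] = (1/5)·45/4 + (1/2)·10 + (3/10)·8/3 = 161/20

161/20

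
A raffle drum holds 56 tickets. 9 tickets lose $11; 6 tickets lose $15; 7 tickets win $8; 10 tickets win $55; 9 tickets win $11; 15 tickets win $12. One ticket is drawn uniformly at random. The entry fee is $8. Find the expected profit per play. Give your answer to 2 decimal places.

$4.43

E[payout] = (9/56)·(-11) + (6/56)·(-15) + (7/56)·8 + (10/56)·55 + (9/56)·11 + (15/56)·12 = 87/7
Expected profit = 87/7 − 8 = 31/7 ≈ $4.43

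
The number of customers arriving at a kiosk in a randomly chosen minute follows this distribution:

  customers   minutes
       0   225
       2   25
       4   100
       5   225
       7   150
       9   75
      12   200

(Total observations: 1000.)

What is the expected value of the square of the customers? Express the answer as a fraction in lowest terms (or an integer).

991/20

Total = 1000, so P(customers=0) = 225/1000, etc.
E[X²] = (9/40)·0 + (1/40)·4 + (1/10)·16 + (9/40)·25 + (3/20)·49 + (3/40)·81 + (1/5)·144
     = 991/20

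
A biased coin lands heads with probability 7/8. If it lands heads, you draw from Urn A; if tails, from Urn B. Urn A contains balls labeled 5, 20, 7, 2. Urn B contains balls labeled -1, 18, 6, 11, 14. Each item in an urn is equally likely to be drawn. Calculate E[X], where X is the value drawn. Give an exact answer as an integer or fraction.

691/80

E[X | Urn A] = (5 + 20 + 7 + 2)/4 = 17/2
E[X | Urn B] = (-1 + 18 + 6 + 11 + 14)/5 = 48/5
E[X] = (7/8)·17/2 + (1/8)·48/5 = 691/80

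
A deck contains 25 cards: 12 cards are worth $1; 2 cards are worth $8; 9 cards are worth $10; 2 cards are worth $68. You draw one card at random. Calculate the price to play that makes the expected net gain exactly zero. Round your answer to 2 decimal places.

E[payout] = (12/25)·1 + (2/25)·8 + (9/25)·10 + (2/25)·68 = 254/25
Fair fee = E[payout] = 254/25 ≈ $10.16

$10.16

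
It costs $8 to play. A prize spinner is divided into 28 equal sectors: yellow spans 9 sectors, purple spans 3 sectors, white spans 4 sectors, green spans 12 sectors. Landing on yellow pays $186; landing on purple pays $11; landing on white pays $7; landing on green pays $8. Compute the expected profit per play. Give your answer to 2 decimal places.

E[payout] = (9/28)·186 + (3/28)·11 + (4/28)·7 + (12/28)·8 = 1831/28
Expected profit = 1831/28 − 8 = 1607/28 ≈ $57.39

$57.39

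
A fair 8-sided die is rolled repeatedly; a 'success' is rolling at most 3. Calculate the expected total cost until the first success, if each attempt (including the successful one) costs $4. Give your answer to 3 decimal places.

E[#attempts] = 1/p = 8/3; E[cost] = 4·8/3 = 32/3.
≈ 10.667

$10.667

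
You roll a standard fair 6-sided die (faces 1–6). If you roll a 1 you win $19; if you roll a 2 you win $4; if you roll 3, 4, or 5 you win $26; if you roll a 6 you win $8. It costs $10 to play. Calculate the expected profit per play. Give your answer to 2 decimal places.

$8.17

E[payout] = (1/6)·4 + (1/6)·8 + (1/6)·19 + (1/2)·26 = 109/6
Expected profit = 109/6 − 10 = 49/6 ≈ $8.17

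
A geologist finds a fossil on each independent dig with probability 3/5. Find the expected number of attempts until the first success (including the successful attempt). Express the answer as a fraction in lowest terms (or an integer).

5/3

For a geometric distribution, E[trials] = 1/p = 1/(3/5) = 5/3.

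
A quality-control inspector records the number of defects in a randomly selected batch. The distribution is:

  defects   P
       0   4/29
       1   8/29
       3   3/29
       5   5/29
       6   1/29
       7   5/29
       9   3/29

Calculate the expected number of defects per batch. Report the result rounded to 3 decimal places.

3.793

E[X] = (4/29)·0 + (8/29)·1 + (3/29)·3 + (5/29)·5 + (1/29)·6 + (5/29)·7 + (3/29)·9
     = 110/29 ≈ 3.793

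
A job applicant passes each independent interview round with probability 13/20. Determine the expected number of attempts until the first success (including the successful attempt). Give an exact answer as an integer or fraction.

For a geometric distribution, E[trials] = 1/p = 1/(13/20) = 20/13.

20/13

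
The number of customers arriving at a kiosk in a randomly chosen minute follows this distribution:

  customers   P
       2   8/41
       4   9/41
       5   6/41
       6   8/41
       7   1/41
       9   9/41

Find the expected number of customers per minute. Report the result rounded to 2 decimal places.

E[X] = (8/41)·2 + (9/41)·4 + (6/41)·5 + (8/41)·6 + (1/41)·7 + (9/41)·9
     = 218/41 ≈ 5.32

5.32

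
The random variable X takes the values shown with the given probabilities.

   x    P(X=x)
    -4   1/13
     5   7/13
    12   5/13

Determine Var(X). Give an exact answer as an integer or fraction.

E[X] = (1/13)·(-4) + (7/13)·5 + (5/13)·12 = 7
E[X²] = (1/13)·16 + (7/13)·25 + (5/13)·144 = 911/13
Var(X) = 911/13 − (7)² = 274/13

274/13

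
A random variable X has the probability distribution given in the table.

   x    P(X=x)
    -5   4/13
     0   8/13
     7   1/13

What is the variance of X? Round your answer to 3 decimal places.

10.462

E[X] = (4/13)·(-5) + (8/13)·0 + (1/13)·7 = -1
E[X²] = (4/13)·25 + (8/13)·0 + (1/13)·49 = 149/13
Var(X) = 149/13 − (-1)² = 136/13 ≈ 10.462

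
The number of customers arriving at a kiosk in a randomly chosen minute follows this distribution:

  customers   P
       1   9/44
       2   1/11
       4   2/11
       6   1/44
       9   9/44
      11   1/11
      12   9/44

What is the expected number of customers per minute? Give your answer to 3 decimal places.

E[X] = (9/44)·1 + (1/11)·2 + (2/11)·4 + (1/44)·6 + (9/44)·9 + (1/11)·11 + (9/44)·12
     = 72/11 ≈ 6.545

6.545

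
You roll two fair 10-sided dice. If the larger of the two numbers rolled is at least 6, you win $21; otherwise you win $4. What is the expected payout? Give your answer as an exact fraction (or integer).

E[payout] = (1/4)·4 + (3/4)·21 = 67/4

67/4 dollars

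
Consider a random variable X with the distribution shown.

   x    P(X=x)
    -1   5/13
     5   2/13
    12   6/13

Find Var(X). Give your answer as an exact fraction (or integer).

E[X] = (5/13)·(-1) + (2/13)·5 + (6/13)·12 = 77/13
E[X²] = (5/13)·1 + (2/13)·25 + (6/13)·144 = 919/13
Var(X) = 919/13 − (77/13)² = 6018/169

6018/169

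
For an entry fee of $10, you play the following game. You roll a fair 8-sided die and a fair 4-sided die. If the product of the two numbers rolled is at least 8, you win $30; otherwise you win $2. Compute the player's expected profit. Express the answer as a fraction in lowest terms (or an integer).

69/8 dollars

E[payout] = (13/32)·2 + (19/32)·30 = 149/8
Expected profit = 149/8 − 10 = 69/8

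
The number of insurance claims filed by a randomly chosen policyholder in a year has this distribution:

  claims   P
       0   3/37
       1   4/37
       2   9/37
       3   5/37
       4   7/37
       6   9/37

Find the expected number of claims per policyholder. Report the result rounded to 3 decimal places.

3.216

E[X] = (3/37)·0 + (4/37)·1 + (9/37)·2 + (5/37)·3 + (7/37)·4 + (9/37)·6
     = 119/37 ≈ 3.216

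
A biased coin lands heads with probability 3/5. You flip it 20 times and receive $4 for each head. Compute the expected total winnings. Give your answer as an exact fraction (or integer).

$48

E[#heads] = 20·3/5 = 12 (linearity over flips).
E[winnings] = 4·12 = 48.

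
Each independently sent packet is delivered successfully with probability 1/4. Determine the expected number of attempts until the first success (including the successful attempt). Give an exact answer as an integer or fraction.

4

For a geometric distribution, E[trials] = 1/p = 1/(1/4) = 4.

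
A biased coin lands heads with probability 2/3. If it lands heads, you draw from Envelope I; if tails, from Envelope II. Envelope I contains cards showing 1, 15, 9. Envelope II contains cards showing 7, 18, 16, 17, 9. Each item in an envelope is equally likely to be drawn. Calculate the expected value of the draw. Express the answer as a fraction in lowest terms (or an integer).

451/45

E[X | Envelope I] = (1 + 15 + 9)/3 = 25/3
E[X | Envelope II] = (7 + 18 + 16 + 17 + 9)/5 = 67/5
E[X] = (2/3)·25/3 + (1/3)·67/5 = 451/45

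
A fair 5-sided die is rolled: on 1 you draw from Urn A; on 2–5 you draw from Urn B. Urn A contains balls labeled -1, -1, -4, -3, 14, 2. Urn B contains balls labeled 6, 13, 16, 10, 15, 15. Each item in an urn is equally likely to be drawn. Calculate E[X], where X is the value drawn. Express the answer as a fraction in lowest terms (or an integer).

307/30

E[X | Urn A] = (-1 − 1 − 4 − 3 + 14 + 2)/6 = 7/6
E[X | Urn B] = (6 + 13 + 16 + 10 + 15 + 15)/6 = 25/2
E[X] = (1/5)·7/6 + (4/5)·25/2 = 307/30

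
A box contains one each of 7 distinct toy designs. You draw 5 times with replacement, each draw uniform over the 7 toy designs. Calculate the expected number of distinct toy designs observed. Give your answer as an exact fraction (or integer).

Let Xⱼ=1 if type j appears at least once. P(Xⱼ=1) = 1 − ((7−1)/7)^5 = 9031/16807.
E[#distinct] = 7·9031/16807 = 9031/2401.

9031/2401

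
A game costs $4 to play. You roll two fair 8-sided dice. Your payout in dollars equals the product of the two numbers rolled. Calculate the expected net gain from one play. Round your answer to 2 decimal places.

Distribution of the product of the two numbers rolled: 1 w.p. 1/64, 2 w.p. 1/32, 3 w.p. 1/32, 4 w.p. 3/64, 5 w.p. 1/32, 6 w.p. 1/16, …
E[payout] = (1/64)·1 + (1/32)·2 + (1/32)·3 + (3/64)·4 + (1/32)·5 + (1/16)·6 + (1/32)·7 + (1/16)·8 + (1/64)·9 + (1/32)·10 + (1/16)·12 + (1/32)·14 + (1/32)·15 + (3/64)·16 + (1/32)·18 + (1/32)·20 + (1/32)·21 + (1/16)·24 + (1/64)·25 + (1/32)·28 + (1/32)·30 + (1/32)·32 + (1/32)·35 + (1/64)·36 + (1/32)·40 + (1/32)·42 + (1/32)·48 + (1/64)·49 + (1/32)·56 + (1/64)·64 = 81/4
Expected profit = 81/4 − 4 = 65/4 ≈ $16.25

$16.25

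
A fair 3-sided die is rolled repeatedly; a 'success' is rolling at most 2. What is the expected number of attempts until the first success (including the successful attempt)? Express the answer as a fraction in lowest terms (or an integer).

For a geometric distribution, E[trials] = 1/p = 1/(2/3) = 3/2.

3/2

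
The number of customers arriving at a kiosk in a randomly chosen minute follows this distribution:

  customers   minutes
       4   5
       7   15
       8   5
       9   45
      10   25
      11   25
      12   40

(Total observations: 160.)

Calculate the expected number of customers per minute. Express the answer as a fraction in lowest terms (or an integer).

315/32

Total = 160, so P(customers=4) = 5/160, etc.
E[X] = (1/32)·4 + (3/32)·7 + (1/32)·8 + (9/32)·9 + (5/32)·10 + (5/32)·11 + (1/4)·12
     = 315/32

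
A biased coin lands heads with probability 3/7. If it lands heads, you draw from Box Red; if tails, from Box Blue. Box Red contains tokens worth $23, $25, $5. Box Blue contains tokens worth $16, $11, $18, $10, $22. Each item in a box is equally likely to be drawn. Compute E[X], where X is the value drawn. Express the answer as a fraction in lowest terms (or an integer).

E[X | Box Red] = (23 + 25 + 5)/3 = 53/3
E[X | Box Blue] = (16 + 11 + 18 + 10 + 22)/5 = 77/5
E[X] = (3/7)·53/3 + (4/7)·77/5 = 573/35

573/35 dollars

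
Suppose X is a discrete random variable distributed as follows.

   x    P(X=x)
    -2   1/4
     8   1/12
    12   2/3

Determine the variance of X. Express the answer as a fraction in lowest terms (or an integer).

E[X] = (1/4)·(-2) + (1/12)·8 + (2/3)·12 = 49/6
E[X²] = (1/4)·4 + (1/12)·64 + (2/3)·144 = 307/3
Var(X) = 307/3 − (49/6)² = 1283/36

1283/36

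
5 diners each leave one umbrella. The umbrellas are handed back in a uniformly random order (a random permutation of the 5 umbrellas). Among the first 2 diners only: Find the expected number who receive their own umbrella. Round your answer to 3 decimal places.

Let Xᵢ = 1 if person i gets their own umbrella. For each i, P(Xᵢ=1) = 1/5.
By linearity of expectation, E[X₁+…+X_2] = 2·(1/5) = 2/5.
≈ 0.400

0.400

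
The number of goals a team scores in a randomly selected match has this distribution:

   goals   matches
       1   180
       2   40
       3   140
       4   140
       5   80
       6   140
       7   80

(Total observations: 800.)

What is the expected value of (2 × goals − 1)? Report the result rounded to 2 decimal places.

6.60

Total = 800, so P(goals=1) = 180/800, etc.
E[2x-1] = (9/40)·1 + (1/20)·3 + (7/40)·5 + (7/40)·7 + (1/10)·9 + (7/40)·11 + (1/10)·13
     = 33/5 ≈ 6.60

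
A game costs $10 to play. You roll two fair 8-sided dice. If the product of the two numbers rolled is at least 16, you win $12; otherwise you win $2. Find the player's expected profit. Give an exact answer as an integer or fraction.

E[payout] = (31/64)·2 + (33/64)·12 = 229/32
Expected profit = 229/32 − 10 = -91/32

-91/32 dollars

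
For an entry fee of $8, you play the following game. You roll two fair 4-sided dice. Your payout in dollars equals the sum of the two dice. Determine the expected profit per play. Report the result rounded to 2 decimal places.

Distribution of the sum of the two dice: 2 w.p. 1/16, 3 w.p. 1/8, 4 w.p. 3/16, 5 w.p. 1/4, 6 w.p. 3/16, 7 w.p. 1/8, …
E[payout] = (1/16)·2 + (1/8)·3 + (3/16)·4 + (1/4)·5 + (3/16)·6 + (1/8)·7 + (1/16)·8 = 5
Expected profit = 5 − 8 = -3 ≈ -$3.00

-$3.00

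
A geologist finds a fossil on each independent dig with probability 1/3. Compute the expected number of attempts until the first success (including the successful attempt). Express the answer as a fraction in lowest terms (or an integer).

For a geometric distribution, E[trials] = 1/p = 1/(1/3) = 3.

3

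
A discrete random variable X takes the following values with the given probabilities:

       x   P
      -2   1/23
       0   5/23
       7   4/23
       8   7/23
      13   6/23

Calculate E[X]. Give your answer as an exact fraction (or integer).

E[X] = (1/23)·(-2) + (5/23)·0 + (4/23)·7 + (7/23)·8 + (6/23)·13
     = 160/23

160/23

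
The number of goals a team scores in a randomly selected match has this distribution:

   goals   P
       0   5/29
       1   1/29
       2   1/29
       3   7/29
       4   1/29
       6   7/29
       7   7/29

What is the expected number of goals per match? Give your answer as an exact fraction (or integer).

E[X] = (5/29)·0 + (1/29)·1 + (1/29)·2 + (7/29)·3 + (1/29)·4 + (7/29)·6 + (7/29)·7
     = 119/29

119/29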